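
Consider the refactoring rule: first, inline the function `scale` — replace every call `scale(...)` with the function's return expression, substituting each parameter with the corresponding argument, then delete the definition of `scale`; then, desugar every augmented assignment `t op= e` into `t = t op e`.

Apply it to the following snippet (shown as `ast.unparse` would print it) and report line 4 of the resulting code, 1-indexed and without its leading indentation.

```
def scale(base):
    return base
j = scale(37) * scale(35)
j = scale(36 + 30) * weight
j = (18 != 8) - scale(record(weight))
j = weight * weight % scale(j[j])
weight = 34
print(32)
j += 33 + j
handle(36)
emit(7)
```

Transformed code:
j = 37 * 35
j = (36 + 30) * weight
j = (18 != 8) - record(weight)
j = weight * weight % j[j]
weight = 34
print(32)
j = j + (33 + j)
handle(36)
emit(7)

j = weight * weight % j[j]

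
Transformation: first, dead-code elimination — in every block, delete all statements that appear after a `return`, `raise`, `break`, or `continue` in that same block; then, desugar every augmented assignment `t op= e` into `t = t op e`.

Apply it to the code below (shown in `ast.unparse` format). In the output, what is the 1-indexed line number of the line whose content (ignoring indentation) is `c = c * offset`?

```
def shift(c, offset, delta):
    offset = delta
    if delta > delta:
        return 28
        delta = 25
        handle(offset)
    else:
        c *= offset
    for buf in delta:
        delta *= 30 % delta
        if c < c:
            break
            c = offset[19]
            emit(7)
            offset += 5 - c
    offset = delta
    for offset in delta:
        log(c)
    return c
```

Transformed code:
def shift(c, offset, delta):
    offset = delta
    if delta > delta:
        return 28
    else:
        c = c * offset
    for buf in delta:
        delta = delta * (30 % delta)
        if c < c:
            break
    offset = delta
    for offset in delta:
        log(c)
    return c

6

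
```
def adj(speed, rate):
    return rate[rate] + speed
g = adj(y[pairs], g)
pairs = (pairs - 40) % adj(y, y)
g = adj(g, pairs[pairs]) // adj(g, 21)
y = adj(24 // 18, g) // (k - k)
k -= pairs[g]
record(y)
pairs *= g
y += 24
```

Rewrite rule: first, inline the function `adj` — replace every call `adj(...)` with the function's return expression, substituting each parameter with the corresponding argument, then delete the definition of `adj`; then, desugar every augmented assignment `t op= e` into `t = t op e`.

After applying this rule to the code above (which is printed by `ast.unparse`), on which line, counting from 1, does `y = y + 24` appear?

Transformed code:
g = g[g] + y[pairs]
pairs = (pairs - 40) % (y[y] + y)
g = (pairs[pairs][pairs[pairs]] + g) // (21[21] + g)
y = (g[g] + 24 // 18) // (k - k)
k = k - pairs[g]
record(y)
pairs = pairs * g
y = y + 24

8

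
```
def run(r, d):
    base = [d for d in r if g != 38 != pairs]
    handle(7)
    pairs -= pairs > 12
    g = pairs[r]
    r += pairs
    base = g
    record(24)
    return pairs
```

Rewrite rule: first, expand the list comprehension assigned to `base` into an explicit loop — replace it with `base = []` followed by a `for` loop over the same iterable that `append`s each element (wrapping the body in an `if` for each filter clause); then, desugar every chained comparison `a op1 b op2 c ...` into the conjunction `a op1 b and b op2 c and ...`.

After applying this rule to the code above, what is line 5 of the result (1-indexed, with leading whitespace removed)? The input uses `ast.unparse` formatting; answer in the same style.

base.append(d)

Transformed code:
def run(r, d):
    base = []
    for d in r:
        if g != 38 and 38 != pairs:
            base.append(d)
    handle(7)
    pairs -= pairs > 12
    g = pairs[r]
    r += pairs
    base = g
    record(24)
    return pairs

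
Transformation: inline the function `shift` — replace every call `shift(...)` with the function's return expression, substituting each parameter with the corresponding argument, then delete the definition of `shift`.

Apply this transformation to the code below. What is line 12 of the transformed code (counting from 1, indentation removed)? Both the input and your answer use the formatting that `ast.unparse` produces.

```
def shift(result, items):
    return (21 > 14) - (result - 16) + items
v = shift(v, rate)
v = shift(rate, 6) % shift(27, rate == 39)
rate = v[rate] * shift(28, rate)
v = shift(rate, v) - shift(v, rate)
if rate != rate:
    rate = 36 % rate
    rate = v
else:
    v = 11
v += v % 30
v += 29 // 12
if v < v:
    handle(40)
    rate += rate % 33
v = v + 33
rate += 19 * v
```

Transformed code:
v = (21 > 14) - (v - 16) + rate
v = ((21 > 14) - (rate - 16) + 6) % ((21 > 14) - (27 - 16) + (rate == 39))
rate = v[rate] * ((21 > 14) - (28 - 16) + rate)
v = (21 > 14) - (rate - 16) + v - ((21 > 14) - (v - 16) + rate)
if rate != rate:
    rate = 36 % rate
    rate = v
else:
    v = 11
v += v % 30
v += 29 // 12
if v < v:
    handle(40)
    rate += rate % 33
v = v + 33
rate += 19 * v

if v < v:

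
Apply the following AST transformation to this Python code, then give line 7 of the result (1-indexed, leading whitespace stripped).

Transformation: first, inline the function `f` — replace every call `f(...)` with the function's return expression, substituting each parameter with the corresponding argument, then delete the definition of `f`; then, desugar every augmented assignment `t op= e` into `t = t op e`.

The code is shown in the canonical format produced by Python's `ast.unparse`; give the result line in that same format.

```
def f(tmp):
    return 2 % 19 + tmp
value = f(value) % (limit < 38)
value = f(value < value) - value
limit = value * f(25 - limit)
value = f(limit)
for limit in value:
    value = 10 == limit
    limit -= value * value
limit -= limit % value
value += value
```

Transformed code:
value = (2 % 19 + value) % (limit < 38)
value = 2 % 19 + (value < value) - value
limit = value * (2 % 19 + (25 - limit))
value = 2 % 19 + limit
for limit in value:
    value = 10 == limit
    limit = limit - value * value
limit = limit - limit % value
value = value + value

limit = limit - value * value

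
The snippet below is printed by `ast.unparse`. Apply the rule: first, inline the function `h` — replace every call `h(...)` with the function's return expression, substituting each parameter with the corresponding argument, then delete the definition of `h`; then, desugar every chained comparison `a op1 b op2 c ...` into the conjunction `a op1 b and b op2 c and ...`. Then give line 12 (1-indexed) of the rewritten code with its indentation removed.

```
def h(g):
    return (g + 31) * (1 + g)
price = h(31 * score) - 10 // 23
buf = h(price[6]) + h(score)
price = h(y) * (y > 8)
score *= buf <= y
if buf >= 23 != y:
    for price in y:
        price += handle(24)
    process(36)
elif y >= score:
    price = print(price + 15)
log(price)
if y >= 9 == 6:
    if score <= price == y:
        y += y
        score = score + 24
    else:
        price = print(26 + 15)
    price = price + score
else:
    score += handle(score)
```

if y >= 9 and 9 == 6:

Transformed code:
price = (31 * score + 31) * (1 + 31 * score) - 10 // 23
buf = (price[6] + 31) * (1 + price[6]) + (score + 31) * (1 + score)
price = (y + 31) * (1 + y) * (y > 8)
score *= buf <= y
if buf >= 23 and 23 != y:
    for price in y:
        price += handle(24)
    process(36)
elif y >= score:
    price = print(price + 15)
log(price)
if y >= 9 and 9 == 6:
    if score <= price and price == y:
        y += y
        score = score + 24
    else:
        price = print(26 + 15)
    price = price + score
else:
    score += handle(score)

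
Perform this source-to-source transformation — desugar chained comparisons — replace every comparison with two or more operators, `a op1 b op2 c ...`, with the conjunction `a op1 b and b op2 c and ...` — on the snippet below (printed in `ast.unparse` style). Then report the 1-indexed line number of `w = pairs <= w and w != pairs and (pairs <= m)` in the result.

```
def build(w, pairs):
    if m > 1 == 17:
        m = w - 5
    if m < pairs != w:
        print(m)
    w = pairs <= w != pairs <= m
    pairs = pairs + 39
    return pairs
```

Transformed code:
def build(w, pairs):
    if m > 1 and 1 == 17:
        m = w - 5
    if m < pairs and pairs != w:
        print(m)
    w = pairs <= w and w != pairs and (pairs <= m)
    pairs = pairs + 39
    return pairs

6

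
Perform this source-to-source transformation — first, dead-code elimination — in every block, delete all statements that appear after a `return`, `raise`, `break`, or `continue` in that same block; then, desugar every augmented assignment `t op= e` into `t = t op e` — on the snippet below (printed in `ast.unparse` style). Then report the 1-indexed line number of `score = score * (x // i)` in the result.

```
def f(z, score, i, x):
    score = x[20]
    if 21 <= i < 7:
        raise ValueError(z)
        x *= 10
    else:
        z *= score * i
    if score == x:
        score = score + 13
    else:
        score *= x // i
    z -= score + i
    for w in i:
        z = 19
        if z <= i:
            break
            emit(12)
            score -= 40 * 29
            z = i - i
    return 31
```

Transformed code:
def f(z, score, i, x):
    score = x[20]
    if 21 <= i < 7:
        raise ValueError(z)
    else:
        z = z * (score * i)
    if score == x:
        score = score + 13
    else:
        score = score * (x // i)
    z = z - (score + i)
    for w in i:
        z = 19
        if z <= i:
            break
    return 31

10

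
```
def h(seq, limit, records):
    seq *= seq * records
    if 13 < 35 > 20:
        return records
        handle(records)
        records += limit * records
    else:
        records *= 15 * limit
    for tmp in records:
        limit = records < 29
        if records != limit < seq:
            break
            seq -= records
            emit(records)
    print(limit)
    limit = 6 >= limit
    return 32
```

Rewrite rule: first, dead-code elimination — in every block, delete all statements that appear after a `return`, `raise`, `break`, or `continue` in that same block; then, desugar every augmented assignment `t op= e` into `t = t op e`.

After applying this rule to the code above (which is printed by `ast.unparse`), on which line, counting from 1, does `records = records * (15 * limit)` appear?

6

Transformed code:
def h(seq, limit, records):
    seq = seq * (seq * records)
    if 13 < 35 > 20:
        return records
    else:
        records = records * (15 * limit)
    for tmp in records:
        limit = records < 29
        if records != limit < seq:
            break
    print(limit)
    limit = 6 >= limit
    return 32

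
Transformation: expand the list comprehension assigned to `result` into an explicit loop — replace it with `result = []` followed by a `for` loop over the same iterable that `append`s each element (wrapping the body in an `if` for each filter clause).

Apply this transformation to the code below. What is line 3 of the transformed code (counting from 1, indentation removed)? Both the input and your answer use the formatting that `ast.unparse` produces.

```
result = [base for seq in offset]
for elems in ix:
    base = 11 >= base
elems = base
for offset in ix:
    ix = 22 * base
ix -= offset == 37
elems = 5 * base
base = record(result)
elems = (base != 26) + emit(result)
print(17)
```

result.append(base)

Transformed code:
result = []
for seq in offset:
    result.append(base)
for elems in ix:
    base = 11 >= base
elems = base
for offset in ix:
    ix = 22 * base
ix -= offset == 37
elems = 5 * base
base = record(result)
elems = (base != 26) + emit(result)
print(17)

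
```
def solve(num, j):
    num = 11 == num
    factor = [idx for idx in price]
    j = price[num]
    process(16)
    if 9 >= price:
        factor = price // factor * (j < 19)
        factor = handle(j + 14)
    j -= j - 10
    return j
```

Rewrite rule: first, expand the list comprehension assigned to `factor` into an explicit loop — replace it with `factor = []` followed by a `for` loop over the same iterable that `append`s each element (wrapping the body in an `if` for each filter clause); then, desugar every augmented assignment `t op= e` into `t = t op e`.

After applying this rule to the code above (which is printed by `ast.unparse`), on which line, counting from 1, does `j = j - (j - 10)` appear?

Transformed code:
def solve(num, j):
    num = 11 == num
    factor = []
    for idx in price:
        factor.append(idx)
    j = price[num]
    process(16)
    if 9 >= price:
        factor = price // factor * (j < 19)
        factor = handle(j + 14)
    j = j - (j - 10)
    return j

11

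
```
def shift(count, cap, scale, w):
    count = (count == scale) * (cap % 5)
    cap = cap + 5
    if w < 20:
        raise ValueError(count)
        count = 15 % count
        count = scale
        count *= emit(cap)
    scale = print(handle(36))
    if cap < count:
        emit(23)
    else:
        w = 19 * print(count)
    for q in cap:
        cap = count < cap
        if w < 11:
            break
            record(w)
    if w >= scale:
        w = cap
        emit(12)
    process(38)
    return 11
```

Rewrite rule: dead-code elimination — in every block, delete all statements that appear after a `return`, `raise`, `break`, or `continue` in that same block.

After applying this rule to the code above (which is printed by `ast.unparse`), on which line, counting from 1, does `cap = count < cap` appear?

Transformed code:
def shift(count, cap, scale, w):
    count = (count == scale) * (cap % 5)
    cap = cap + 5
    if w < 20:
        raise ValueError(count)
    scale = print(handle(36))
    if cap < count:
        emit(23)
    else:
        w = 19 * print(count)
    for q in cap:
        cap = count < cap
        if w < 11:
            break
    if w >= scale:
        w = cap
        emit(12)
    process(38)
    return 11

12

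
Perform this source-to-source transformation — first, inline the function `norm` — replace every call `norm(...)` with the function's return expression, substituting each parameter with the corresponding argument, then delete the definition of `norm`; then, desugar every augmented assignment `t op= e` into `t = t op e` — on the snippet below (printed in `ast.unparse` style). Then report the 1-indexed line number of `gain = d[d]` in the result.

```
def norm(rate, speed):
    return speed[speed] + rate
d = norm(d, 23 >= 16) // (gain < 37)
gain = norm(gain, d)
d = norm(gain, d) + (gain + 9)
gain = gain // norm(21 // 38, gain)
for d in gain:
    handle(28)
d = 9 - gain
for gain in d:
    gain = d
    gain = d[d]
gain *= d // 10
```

Transformed code:
d = ((23 >= 16)[23 >= 16] + d) // (gain < 37)
gain = d[d] + gain
d = d[d] + gain + (gain + 9)
gain = gain // (gain[gain] + 21 // 38)
for d in gain:
    handle(28)
d = 9 - gain
for gain in d:
    gain = d
    gain = d[d]
gain = gain * (d // 10)

10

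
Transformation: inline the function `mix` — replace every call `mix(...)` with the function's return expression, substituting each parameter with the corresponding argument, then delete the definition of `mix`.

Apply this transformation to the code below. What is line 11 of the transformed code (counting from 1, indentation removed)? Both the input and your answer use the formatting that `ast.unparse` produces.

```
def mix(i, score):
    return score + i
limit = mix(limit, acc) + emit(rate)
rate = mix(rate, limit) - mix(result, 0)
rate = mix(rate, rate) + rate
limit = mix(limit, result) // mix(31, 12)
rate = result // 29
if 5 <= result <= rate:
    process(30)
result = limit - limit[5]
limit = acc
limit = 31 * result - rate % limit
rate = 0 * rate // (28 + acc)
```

rate = 0 * rate // (28 + acc)

Transformed code:
limit = acc + limit + emit(rate)
rate = limit + rate - (0 + result)
rate = rate + rate + rate
limit = (result + limit) // (12 + 31)
rate = result // 29
if 5 <= result <= rate:
    process(30)
result = limit - limit[5]
limit = acc
limit = 31 * result - rate % limit
rate = 0 * rate // (28 + acc)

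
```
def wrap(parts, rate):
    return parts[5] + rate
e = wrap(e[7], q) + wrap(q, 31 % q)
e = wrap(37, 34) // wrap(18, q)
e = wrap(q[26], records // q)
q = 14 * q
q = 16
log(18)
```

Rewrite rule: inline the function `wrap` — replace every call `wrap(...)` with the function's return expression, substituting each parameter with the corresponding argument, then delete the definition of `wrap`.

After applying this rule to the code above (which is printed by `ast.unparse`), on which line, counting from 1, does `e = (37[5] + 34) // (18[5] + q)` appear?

2

Transformed code:
e = e[7][5] + q + (q[5] + 31 % q)
e = (37[5] + 34) // (18[5] + q)
e = q[26][5] + records // q
q = 14 * q
q = 16
log(18)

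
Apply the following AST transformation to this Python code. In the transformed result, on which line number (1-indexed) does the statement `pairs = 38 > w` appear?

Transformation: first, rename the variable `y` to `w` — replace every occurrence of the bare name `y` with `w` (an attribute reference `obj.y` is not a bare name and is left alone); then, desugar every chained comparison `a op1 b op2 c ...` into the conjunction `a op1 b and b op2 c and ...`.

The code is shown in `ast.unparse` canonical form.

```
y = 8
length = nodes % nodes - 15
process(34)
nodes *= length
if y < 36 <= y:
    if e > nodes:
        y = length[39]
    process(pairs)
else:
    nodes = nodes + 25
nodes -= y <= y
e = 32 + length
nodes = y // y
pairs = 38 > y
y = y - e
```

Transformed code:
w = 8
length = nodes % nodes - 15
process(34)
nodes *= length
if w < 36 and 36 <= w:
    if e > nodes:
        w = length[39]
    process(pairs)
else:
    nodes = nodes + 25
nodes -= w <= w
e = 32 + length
nodes = w // w
pairs = 38 > w
w = w - e

14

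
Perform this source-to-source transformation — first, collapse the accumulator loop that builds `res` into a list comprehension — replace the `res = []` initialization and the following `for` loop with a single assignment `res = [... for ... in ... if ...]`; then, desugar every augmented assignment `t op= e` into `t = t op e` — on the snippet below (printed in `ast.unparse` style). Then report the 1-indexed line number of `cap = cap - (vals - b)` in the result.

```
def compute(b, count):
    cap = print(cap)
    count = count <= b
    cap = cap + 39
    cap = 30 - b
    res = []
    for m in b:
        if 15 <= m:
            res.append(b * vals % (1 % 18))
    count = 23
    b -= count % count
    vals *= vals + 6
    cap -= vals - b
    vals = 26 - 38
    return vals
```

10

Transformed code:
def compute(b, count):
    cap = print(cap)
    count = count <= b
    cap = cap + 39
    cap = 30 - b
    res = [b * vals % (1 % 18) for m in b if 15 <= m]
    count = 23
    b = b - count % count
    vals = vals * (vals + 6)
    cap = cap - (vals - b)
    vals = 26 - 38
    return vals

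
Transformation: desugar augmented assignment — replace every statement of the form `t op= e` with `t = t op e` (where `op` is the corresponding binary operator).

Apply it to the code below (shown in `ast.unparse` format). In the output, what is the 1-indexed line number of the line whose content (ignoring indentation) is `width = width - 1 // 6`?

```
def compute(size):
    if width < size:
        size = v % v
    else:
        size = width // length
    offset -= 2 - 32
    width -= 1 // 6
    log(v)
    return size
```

7

Transformed code:
def compute(size):
    if width < size:
        size = v % v
    else:
        size = width // length
    offset = offset - (2 - 32)
    width = width - 1 // 6
    log(v)
    return size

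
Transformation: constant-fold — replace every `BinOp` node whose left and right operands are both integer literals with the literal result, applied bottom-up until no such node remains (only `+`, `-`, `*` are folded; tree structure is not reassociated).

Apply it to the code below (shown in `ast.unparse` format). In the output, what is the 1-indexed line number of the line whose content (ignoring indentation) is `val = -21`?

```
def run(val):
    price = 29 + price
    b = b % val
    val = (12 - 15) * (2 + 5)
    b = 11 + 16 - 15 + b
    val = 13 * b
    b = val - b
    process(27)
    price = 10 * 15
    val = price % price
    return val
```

Transformed code:
def run(val):
    price = 29 + price
    b = b % val
    val = -21
    b = 12 + b
    val = 13 * b
    b = val - b
    process(27)
    price = 150
    val = price % price
    return val

4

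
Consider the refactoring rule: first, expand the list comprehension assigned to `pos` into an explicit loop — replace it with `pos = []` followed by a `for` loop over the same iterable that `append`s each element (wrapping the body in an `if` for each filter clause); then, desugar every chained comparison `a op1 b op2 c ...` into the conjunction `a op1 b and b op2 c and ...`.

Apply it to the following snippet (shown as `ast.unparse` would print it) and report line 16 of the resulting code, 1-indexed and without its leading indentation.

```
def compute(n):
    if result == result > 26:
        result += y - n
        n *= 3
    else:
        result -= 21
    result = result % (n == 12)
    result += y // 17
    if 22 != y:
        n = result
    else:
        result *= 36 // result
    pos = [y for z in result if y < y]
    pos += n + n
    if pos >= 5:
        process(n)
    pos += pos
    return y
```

Transformed code:
def compute(n):
    if result == result and result > 26:
        result += y - n
        n *= 3
    else:
        result -= 21
    result = result % (n == 12)
    result += y // 17
    if 22 != y:
        n = result
    else:
        result *= 36 // result
    pos = []
    for z in result:
        if y < y:
            pos.append(y)
    pos += n + n
    if pos >= 5:
        process(n)
    pos += pos
    return y

pos.append(y)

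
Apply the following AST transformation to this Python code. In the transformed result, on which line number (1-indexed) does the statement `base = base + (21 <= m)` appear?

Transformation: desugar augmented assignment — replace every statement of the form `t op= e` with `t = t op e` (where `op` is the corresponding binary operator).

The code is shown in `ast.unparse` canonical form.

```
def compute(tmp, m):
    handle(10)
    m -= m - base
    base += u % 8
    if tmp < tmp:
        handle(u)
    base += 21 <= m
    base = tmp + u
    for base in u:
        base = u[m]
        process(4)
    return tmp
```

Transformed code:
def compute(tmp, m):
    handle(10)
    m = m - (m - base)
    base = base + u % 8
    if tmp < tmp:
        handle(u)
    base = base + (21 <= m)
    base = tmp + u
    for base in u:
        base = u[m]
        process(4)
    return tmp

7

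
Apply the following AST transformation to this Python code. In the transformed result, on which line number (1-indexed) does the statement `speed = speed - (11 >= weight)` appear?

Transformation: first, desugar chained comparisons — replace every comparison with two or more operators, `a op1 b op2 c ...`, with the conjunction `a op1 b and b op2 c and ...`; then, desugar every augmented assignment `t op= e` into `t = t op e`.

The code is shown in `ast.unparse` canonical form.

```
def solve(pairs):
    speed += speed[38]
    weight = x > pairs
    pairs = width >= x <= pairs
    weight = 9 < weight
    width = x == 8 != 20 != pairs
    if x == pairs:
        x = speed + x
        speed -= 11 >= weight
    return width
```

Transformed code:
def solve(pairs):
    speed = speed + speed[38]
    weight = x > pairs
    pairs = width >= x and x <= pairs
    weight = 9 < weight
    width = x == 8 and 8 != 20 and (20 != pairs)
    if x == pairs:
        x = speed + x
        speed = speed - (11 >= weight)
    return width

9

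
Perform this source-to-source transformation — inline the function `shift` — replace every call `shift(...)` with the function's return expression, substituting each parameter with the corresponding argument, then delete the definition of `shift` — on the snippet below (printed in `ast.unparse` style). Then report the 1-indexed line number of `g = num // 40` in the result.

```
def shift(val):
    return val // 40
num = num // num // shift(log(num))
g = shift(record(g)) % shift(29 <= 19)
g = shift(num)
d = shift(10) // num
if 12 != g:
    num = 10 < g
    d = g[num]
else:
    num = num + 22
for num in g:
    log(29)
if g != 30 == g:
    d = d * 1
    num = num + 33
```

3

Transformed code:
num = num // num // (log(num) // 40)
g = record(g) // 40 % ((29 <= 19) // 40)
g = num // 40
d = 10 // 40 // num
if 12 != g:
    num = 10 < g
    d = g[num]
else:
    num = num + 22
for num in g:
    log(29)
if g != 30 == g:
    d = d * 1
    num = num + 33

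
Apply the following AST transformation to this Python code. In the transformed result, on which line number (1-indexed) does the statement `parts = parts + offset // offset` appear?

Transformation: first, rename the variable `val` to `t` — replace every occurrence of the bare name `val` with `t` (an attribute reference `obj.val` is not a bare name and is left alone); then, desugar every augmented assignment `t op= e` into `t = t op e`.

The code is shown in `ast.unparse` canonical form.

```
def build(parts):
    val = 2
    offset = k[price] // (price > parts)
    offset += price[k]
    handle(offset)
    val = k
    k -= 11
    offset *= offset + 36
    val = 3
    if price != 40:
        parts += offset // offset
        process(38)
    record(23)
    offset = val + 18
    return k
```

Transformed code:
def build(parts):
    t = 2
    offset = k[price] // (price > parts)
    offset = offset + price[k]
    handle(offset)
    t = k
    k = k - 11
    offset = offset * (offset + 36)
    t = 3
    if price != 40:
        parts = parts + offset // offset
        process(38)
    record(23)
    offset = t + 18
    return k

11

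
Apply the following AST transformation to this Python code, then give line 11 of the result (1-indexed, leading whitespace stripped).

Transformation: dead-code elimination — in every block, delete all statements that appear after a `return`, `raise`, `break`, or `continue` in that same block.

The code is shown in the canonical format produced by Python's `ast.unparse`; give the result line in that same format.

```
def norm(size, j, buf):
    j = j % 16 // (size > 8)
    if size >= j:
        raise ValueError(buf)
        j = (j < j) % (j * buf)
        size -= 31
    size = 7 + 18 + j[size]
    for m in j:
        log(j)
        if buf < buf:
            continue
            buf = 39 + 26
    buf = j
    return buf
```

Transformed code:
def norm(size, j, buf):
    j = j % 16 // (size > 8)
    if size >= j:
        raise ValueError(buf)
    size = 7 + 18 + j[size]
    for m in j:
        log(j)
        if buf < buf:
            continue
    buf = j
    return buf

return buf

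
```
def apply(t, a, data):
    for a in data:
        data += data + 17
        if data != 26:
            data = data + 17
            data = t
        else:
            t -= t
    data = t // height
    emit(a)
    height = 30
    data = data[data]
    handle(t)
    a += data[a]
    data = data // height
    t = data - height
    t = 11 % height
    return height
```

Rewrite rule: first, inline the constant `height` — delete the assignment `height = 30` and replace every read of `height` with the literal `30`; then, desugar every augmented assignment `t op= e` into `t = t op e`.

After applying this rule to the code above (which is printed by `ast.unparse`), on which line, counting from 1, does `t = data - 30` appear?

15

Transformed code:
def apply(t, a, data):
    for a in data:
        data = data + (data + 17)
        if data != 26:
            data = data + 17
            data = t
        else:
            t = t - t
    data = t // 30
    emit(a)
    data = data[data]
    handle(t)
    a = a + data[a]
    data = data // 30
    t = data - 30
    t = 11 % 30
    return 30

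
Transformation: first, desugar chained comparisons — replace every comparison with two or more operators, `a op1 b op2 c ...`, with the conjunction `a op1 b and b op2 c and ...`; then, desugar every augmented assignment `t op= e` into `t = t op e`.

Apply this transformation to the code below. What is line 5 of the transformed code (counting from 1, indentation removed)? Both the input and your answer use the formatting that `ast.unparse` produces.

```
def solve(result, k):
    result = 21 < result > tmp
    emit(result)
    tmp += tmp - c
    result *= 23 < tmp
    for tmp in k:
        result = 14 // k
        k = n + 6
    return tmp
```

Transformed code:
def solve(result, k):
    result = 21 < result and result > tmp
    emit(result)
    tmp = tmp + (tmp - c)
    result = result * (23 < tmp)
    for tmp in k:
        result = 14 // k
        k = n + 6
    return tmp

result = result * (23 < tmp)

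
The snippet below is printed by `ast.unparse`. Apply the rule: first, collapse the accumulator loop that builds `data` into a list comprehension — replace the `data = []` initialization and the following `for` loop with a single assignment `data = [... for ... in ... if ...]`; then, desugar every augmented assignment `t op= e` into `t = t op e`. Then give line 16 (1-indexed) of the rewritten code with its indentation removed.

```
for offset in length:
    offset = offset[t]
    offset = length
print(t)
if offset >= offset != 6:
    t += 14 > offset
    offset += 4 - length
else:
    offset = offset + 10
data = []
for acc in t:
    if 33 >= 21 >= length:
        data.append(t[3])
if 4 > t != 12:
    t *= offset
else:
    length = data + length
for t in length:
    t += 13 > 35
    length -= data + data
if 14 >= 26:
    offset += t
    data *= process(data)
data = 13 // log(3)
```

t = t + (13 > 35)

Transformed code:
for offset in length:
    offset = offset[t]
    offset = length
print(t)
if offset >= offset != 6:
    t = t + (14 > offset)
    offset = offset + (4 - length)
else:
    offset = offset + 10
data = [t[3] for acc in t if 33 >= 21 >= length]
if 4 > t != 12:
    t = t * offset
else:
    length = data + length
for t in length:
    t = t + (13 > 35)
    length = length - (data + data)
if 14 >= 26:
    offset = offset + t
    data = data * process(data)
data = 13 // log(3)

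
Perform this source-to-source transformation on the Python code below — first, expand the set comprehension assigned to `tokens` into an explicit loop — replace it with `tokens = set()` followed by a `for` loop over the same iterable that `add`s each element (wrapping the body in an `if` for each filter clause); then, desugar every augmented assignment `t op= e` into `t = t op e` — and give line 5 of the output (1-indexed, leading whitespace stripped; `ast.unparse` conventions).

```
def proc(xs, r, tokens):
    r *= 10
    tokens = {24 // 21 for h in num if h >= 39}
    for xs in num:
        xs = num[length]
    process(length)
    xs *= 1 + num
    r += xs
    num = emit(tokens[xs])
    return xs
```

Transformed code:
def proc(xs, r, tokens):
    r = r * 10
    tokens = set()
    for h in num:
        if h >= 39:
            tokens.add(24 // 21)
    for xs in num:
        xs = num[length]
    process(length)
    xs = xs * (1 + num)
    r = r + xs
    num = emit(tokens[xs])
    return xs

if h >= 39:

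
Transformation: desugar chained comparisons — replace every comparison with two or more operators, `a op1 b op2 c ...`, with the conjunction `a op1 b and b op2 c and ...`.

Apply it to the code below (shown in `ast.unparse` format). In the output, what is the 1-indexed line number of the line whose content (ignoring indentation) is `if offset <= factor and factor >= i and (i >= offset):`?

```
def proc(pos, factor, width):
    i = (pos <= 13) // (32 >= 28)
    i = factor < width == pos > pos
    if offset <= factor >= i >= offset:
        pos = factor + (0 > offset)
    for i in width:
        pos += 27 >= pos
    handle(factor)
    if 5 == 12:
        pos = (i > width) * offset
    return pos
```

4

Transformed code:
def proc(pos, factor, width):
    i = (pos <= 13) // (32 >= 28)
    i = factor < width and width == pos and (pos > pos)
    if offset <= factor and factor >= i and (i >= offset):
        pos = factor + (0 > offset)
    for i in width:
        pos += 27 >= pos
    handle(factor)
    if 5 == 12:
        pos = (i > width) * offset
    return pos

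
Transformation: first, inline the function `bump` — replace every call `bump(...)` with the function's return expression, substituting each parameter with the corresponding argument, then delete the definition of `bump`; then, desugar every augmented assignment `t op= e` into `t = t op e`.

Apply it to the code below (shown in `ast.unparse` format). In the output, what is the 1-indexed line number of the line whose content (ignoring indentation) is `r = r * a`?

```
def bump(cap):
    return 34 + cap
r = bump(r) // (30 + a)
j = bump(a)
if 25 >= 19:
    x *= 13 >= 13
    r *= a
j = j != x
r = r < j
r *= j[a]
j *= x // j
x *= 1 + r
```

5

Transformed code:
r = (34 + r) // (30 + a)
j = 34 + a
if 25 >= 19:
    x = x * (13 >= 13)
    r = r * a
j = j != x
r = r < j
r = r * j[a]
j = j * (x // j)
x = x * (1 + r)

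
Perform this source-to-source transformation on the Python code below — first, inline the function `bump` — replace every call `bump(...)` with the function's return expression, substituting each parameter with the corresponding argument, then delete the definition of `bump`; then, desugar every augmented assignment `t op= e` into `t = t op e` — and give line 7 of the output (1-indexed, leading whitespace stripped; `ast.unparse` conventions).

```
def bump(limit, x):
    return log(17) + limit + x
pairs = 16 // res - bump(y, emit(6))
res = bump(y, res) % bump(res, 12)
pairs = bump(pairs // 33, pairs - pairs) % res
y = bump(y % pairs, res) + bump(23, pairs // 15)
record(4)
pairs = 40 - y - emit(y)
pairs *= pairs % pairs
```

pairs = pairs * (pairs % pairs)

Transformed code:
pairs = 16 // res - (log(17) + y + emit(6))
res = (log(17) + y + res) % (log(17) + res + 12)
pairs = (log(17) + pairs // 33 + (pairs - pairs)) % res
y = log(17) + y % pairs + res + (log(17) + 23 + pairs // 15)
record(4)
pairs = 40 - y - emit(y)
pairs = pairs * (pairs % pairs)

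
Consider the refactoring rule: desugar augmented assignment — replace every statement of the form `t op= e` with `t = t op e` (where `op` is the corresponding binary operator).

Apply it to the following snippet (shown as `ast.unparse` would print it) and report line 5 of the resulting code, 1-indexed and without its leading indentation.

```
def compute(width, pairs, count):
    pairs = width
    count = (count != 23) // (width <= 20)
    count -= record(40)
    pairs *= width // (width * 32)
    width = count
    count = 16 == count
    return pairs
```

pairs = pairs * (width // (width * 32))

Transformed code:
def compute(width, pairs, count):
    pairs = width
    count = (count != 23) // (width <= 20)
    count = count - record(40)
    pairs = pairs * (width // (width * 32))
    width = count
    count = 16 == count
    return pairs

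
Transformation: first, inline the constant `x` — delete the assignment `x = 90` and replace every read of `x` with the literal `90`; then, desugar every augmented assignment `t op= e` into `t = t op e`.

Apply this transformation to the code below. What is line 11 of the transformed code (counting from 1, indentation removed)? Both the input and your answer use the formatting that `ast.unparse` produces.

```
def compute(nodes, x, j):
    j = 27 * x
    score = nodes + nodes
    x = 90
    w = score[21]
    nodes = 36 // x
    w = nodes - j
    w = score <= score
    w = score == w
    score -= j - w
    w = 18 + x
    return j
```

Transformed code:
def compute(nodes, x, j):
    j = 27 * 90
    score = nodes + nodes
    w = score[21]
    nodes = 36 // 90
    w = nodes - j
    w = score <= score
    w = score == w
    score = score - (j - w)
    w = 18 + 90
    return j

return j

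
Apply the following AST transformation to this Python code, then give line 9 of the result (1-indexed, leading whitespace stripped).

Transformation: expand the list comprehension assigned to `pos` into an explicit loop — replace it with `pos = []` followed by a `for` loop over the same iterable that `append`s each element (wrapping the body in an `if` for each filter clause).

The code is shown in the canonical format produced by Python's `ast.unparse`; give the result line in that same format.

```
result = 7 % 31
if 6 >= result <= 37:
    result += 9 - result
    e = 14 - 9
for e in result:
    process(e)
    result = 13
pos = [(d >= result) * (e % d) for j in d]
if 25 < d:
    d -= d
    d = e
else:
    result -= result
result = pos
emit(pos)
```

Transformed code:
result = 7 % 31
if 6 >= result <= 37:
    result += 9 - result
    e = 14 - 9
for e in result:
    process(e)
    result = 13
pos = []
for j in d:
    pos.append((d >= result) * (e % d))
if 25 < d:
    d -= d
    d = e
else:
    result -= result
result = pos
emit(pos)

for j in d:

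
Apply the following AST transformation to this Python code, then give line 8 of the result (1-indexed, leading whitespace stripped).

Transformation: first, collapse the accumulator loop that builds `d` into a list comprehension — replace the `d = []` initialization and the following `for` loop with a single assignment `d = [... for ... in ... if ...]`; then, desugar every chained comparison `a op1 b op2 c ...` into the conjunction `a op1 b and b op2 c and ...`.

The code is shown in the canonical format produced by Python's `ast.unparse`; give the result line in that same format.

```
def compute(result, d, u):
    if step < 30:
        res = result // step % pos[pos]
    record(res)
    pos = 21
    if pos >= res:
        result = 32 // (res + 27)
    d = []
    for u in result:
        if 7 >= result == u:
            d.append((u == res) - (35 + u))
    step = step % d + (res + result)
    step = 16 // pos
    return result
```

d = [(u == res) - (35 + u) for u in result if 7 >= result and result == u]

Transformed code:
def compute(result, d, u):
    if step < 30:
        res = result // step % pos[pos]
    record(res)
    pos = 21
    if pos >= res:
        result = 32 // (res + 27)
    d = [(u == res) - (35 + u) for u in result if 7 >= result and result == u]
    step = step % d + (res + result)
    step = 16 // pos
    return result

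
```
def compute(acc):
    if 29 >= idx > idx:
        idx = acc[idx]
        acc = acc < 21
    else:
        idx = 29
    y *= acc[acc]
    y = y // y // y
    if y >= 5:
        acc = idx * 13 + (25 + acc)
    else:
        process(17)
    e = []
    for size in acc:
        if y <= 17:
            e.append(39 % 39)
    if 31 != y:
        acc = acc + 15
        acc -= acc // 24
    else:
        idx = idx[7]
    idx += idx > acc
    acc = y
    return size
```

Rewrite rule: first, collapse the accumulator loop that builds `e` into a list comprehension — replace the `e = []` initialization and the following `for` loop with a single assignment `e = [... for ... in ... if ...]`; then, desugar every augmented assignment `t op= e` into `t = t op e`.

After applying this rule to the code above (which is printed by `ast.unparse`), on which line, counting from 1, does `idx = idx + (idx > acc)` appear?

Transformed code:
def compute(acc):
    if 29 >= idx > idx:
        idx = acc[idx]
        acc = acc < 21
    else:
        idx = 29
    y = y * acc[acc]
    y = y // y // y
    if y >= 5:
        acc = idx * 13 + (25 + acc)
    else:
        process(17)
    e = [39 % 39 for size in acc if y <= 17]
    if 31 != y:
        acc = acc + 15
        acc = acc - acc // 24
    else:
        idx = idx[7]
    idx = idx + (idx > acc)
    acc = y
    return size

19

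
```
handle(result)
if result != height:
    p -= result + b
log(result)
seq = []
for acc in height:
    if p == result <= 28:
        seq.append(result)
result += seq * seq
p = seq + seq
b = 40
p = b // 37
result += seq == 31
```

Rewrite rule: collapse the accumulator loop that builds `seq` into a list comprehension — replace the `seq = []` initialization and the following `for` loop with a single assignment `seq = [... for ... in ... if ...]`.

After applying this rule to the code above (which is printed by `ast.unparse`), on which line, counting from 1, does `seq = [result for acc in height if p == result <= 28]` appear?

5

Transformed code:
handle(result)
if result != height:
    p -= result + b
log(result)
seq = [result for acc in height if p == result <= 28]
result += seq * seq
p = seq + seq
b = 40
p = b // 37
result += seq == 31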